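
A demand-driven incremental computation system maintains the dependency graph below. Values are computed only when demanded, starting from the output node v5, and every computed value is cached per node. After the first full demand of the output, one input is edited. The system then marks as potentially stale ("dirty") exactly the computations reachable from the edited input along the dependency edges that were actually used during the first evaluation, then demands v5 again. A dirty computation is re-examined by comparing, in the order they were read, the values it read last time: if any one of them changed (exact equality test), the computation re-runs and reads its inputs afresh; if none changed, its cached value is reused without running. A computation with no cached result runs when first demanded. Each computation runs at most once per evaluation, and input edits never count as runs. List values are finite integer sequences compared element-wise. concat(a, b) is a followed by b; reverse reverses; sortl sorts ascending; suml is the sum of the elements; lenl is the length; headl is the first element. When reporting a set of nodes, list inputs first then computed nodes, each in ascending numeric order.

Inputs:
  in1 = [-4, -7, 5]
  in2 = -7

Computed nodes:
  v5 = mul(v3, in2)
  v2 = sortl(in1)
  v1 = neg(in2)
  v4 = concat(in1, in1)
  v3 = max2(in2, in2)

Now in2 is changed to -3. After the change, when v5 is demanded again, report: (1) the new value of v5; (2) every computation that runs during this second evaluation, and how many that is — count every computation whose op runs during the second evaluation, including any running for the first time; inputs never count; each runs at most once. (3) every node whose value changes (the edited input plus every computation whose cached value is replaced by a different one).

First evaluation (everything demanded from the output):
  v3 = max2(-7, -7) = -7
  v5 = mul(-7, -7) = 49

Propagation after the edit:
  v3: runs — in2 -7->-3; in2 -7->-3; result -3.
  v5: runs — v3 -7->-3; in2 -7->-3; result 9.

New value of v5: 9.
Computations that run: v3, v5 — 2 in total.
Values that change: in2, v3, v5.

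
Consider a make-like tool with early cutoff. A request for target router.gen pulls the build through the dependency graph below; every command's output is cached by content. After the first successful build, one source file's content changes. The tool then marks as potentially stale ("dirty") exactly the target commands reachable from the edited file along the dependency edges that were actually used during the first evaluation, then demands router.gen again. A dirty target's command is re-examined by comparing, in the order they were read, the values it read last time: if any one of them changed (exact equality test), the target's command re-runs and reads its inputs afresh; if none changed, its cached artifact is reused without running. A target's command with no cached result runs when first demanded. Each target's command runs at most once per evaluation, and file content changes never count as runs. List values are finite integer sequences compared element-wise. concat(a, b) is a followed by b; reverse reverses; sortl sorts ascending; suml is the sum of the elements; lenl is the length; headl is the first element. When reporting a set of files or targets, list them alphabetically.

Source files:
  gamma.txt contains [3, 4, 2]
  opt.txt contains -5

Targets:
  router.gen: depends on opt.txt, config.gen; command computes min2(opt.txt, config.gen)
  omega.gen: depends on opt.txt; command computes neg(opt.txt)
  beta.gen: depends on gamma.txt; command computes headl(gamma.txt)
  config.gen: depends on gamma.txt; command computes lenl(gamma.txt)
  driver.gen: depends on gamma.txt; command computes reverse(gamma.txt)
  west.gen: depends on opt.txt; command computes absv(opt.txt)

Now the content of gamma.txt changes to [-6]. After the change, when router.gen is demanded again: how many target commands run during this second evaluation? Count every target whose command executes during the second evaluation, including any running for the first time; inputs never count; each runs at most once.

2 target commands run: config.gen, router.gen.

First demand of the output computes:
  config.gen = lenl([3, 4, 2]) = 3
  router.gen = min2(-5, 3) = -5

After the edit, cleaning proceeds:
  config.gen: a read changed (gamma.txt [3, 4, 2]->[-6]) — executes, giving 1.
  router.gen: a read changed (config.gen 3->1) — executes, giving -5 — identical to its old value.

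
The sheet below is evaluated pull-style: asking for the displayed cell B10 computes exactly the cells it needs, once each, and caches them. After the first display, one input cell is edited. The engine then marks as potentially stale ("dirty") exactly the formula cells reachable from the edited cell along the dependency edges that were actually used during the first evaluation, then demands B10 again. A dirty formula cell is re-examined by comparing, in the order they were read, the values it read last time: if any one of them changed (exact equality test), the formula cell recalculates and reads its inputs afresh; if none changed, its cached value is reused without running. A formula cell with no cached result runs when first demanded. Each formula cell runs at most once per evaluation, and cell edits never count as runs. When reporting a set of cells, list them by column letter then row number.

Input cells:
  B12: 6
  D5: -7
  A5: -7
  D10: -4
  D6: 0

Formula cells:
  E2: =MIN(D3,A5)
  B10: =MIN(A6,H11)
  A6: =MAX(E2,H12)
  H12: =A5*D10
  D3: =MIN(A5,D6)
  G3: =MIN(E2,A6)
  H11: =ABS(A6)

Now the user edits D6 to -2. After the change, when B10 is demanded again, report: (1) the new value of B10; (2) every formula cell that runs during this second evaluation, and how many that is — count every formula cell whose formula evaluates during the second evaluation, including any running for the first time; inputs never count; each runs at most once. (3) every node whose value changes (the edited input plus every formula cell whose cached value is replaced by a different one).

First demand of the output computes:
  D3 = MIN(-7, 0) = -7
  E2 = MIN(-7, -7) = -7
  H12 = -7 * -4 = 28
  A6 = MAX(-7, 28) = 28
  H11 = ABS(28) = 28
  B10 = MIN(28, 28) = 28

After the edit, cleaning proceeds:
  D3: a read changed (D6 0->-2) — executes, giving -7 — identical to its old value.
  E2: dirty, but its reads are unchanged (D3 unchanged, A5 unchanged); cached -7 stands.
  A6: dirty, but its reads are unchanged (E2 unchanged, H12 unchanged); cached 28 stands.
  H11: dirty, but its reads are unchanged (A6 unchanged); cached 28 stands.
  B10: dirty, but its reads are unchanged (A6 unchanged, H11 unchanged); cached 28 stands.

Note the absorption at D3: it re-runs yet its value is the same, leaving the output's value untouched.

Demanding B10 again yields 28.
1 formula cells run: D3.
The nodes whose values change: D6.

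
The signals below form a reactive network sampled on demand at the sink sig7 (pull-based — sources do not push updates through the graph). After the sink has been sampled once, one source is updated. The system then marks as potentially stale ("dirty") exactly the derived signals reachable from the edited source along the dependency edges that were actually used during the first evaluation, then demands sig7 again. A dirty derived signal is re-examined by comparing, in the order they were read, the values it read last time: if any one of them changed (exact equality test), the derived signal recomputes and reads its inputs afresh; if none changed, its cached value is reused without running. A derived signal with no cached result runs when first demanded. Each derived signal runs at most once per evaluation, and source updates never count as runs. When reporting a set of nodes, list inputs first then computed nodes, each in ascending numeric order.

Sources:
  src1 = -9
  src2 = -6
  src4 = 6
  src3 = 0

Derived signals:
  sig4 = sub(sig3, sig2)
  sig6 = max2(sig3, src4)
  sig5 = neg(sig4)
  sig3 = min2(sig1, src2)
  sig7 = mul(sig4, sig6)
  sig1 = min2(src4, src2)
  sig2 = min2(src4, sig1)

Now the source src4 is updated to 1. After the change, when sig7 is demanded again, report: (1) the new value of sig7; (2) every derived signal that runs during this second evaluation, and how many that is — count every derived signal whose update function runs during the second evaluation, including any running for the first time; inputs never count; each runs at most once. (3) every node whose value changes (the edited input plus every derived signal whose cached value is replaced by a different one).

Initial pass — values computed on the first demand:
  sig1 = min2(6, -6) = -6
  sig2 = min2(6, -6) = -6
  sig3 = min2(-6, -6) = -6
  sig4 = sub(-6, -6) = 0
  sig6 = max2(-6, 6) = 6
  sig7 = mul(0, 6) = 0

Second demand — change propagation:
  sig1: re-runs because src4 6->1; new result -6 (unchanged).
  sig2: re-runs because src4 6->1; new result -6 (unchanged).
  sig3: re-examined; everything it read last time is the same (sig1 unchanged, src2 unchanged) — cache -6 kept, no run.
  sig4: re-examined; everything it read last time is the same (sig3 unchanged, sig2 unchanged) — cache 0 kept, no run.
  sig6: re-runs because src4 6->1; new result 1.
  sig7: re-runs because sig6 6->1; new result 0 (unchanged).

The important point: at sig3 every value read last time is unchanged, so the dirty flag clears without a run.

sig7 now evaluates to 0.
Run set: sig1, sig2, sig6, sig7 (4 run).
Changed values: src4, sig6.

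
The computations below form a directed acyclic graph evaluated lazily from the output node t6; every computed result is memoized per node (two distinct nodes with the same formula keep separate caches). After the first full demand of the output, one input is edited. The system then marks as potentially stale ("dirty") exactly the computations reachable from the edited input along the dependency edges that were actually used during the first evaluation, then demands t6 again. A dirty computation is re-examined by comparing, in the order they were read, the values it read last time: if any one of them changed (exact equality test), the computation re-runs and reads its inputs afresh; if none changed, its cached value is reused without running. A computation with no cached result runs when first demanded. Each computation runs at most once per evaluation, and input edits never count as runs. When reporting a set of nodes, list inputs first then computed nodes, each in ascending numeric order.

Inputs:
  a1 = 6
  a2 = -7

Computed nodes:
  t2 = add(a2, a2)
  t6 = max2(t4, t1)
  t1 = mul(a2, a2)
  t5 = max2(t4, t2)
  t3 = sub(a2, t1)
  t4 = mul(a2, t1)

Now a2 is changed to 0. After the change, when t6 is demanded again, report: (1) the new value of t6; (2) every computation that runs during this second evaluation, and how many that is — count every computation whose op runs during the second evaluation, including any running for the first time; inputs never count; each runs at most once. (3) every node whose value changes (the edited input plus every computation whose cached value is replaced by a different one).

First demand of the output computes:
  t1 = mul(-7, -7) = 49
  t4 = mul(-7, 49) = -343
  t6 = max2(-343, 49) = 49

After the edit, cleaning proceeds:
  t1: a read changed (a2 -7->0; a2 -7->0) — executes, giving 0.
  t4: a read changed (a2 -7->0; t1 49->0) — executes, giving 0.
  t6: a read changed (t4 -343->0; t1 49->0) — executes, giving 0.

Demanding t6 again yields 0.
3 computations run: t1, t4, t6.
The nodes whose values change: a2, t1, t4, t6.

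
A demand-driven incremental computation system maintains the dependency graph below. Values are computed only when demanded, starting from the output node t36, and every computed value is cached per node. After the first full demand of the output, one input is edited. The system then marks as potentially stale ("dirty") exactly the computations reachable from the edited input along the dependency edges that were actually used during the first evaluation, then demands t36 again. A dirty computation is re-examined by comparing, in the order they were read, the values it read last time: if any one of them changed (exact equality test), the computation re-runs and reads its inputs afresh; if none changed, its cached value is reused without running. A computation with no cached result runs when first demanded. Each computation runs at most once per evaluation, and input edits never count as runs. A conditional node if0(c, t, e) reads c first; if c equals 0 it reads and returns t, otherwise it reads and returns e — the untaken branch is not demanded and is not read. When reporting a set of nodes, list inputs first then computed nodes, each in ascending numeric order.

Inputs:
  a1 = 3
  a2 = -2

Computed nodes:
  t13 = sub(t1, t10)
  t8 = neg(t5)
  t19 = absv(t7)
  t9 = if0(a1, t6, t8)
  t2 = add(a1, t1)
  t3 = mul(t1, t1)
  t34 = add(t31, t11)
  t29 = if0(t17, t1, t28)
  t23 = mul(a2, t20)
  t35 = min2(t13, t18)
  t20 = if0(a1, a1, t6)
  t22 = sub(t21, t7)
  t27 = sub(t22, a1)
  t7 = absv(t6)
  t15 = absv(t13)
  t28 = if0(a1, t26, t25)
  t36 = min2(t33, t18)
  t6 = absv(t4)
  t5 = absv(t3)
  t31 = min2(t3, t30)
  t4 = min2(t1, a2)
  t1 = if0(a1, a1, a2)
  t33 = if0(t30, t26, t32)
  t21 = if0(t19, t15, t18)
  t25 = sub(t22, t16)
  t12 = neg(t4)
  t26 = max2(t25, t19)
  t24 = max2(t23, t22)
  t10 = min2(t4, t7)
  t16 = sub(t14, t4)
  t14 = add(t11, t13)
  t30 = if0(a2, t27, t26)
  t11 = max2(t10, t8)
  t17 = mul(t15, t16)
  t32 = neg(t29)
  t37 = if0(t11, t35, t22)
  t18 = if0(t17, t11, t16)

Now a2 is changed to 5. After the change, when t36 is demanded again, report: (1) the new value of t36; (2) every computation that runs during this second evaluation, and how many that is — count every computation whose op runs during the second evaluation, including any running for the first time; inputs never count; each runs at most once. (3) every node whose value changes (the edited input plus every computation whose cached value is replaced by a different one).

First evaluation (everything demanded from the output):
  t1 = if0(a1=3 -> else branch a2) = -2
  t3 = mul(-2, -2) = 4
  t4 = min2(-2, -2) = -2
  t5 = absv(4) = 4
  t6 = absv(-2) = 2
  t7 = absv(2) = 2
  t8 = neg(4) = -4
  t10 = min2(-2, 2) = -2
  t11 = max2(-2, -4) = -2
  t13 = sub(-2, -2) = 0
  t14 = add(-2, 0) = -2
  t15 = absv(0) = 0
  t16 = sub(-2, -2) = 0
  t17 = mul(0, 0) = 0
  t18 = if0(t17=0 -> then branch t11) = -2
  t19 = absv(2) = 2
  t21 = if0(t19=2 -> else branch t18) = -2
  t22 = sub(-2, 2) = -4
  t25 = sub(-4, 0) = -4
  t26 = max2(-4, 2) = 2
  t29 = if0(t17=0 -> then branch t1) = -2
  t30 = if0(a2=-2 -> else branch t26) = 2
  t32 = neg(-2) = 2
  t33 = if0(t30=2 -> else branch t32) = 2
  t36 = min2(2, -2) = -2

Propagation after the edit:
  t1: runs — a2 -2->5; result 5.
  t3: runs — t1 -2->5; t1 -2->5; result 25.
  t4: runs — t1 -2->5; a2 -2->5; result 5.
  t5: runs — t3 4->25; result 25.
  t6: runs — t4 -2->5; result 5.
  t7: runs — t6 2->5; result 5.
  t8: runs — t5 4->25; result -25.
  t10: runs — t4 -2->5; t7 2->5; result 5.
  t11: runs — t10 -2->5; t8 -4->-25; result 5.
  t13: runs — t1 -2->5; t10 -2->5; result 0 (same value as before).
  t14: runs — t11 -2->5; result 5.
  t15: checked — values it read are unchanged (t13 unchanged); reused cached 0 without running.
  t16: runs — t14 -2->5; t4 -2->5; result 0 (same value as before).
  t17: checked — values it read are unchanged (t15 unchanged, t16 unchanged); reused cached 0 without running.
  t18: runs — t11 -2->5; result 5.
  t19: runs — t7 2->5; result 5.
  t21: runs — t19 2->5; t18 -2->5; result 5.
  t22: runs — t21 -2->5; t7 2->5; result 0.
  t25: runs — t22 -4->0; result 0.
  t26: runs — t25 -4->0; t19 2->5; result 5.
  t29: runs — t1 -2->5; result 5.
  t30: runs — a2 -2->5; t26 2->5; result 5.
  t32: runs — t29 -2->5; result -5.
  t33: runs — t30 2->5; t32 2->-5; result -5.
  t36: runs — t33 2->-5; t18 -2->5; result -5.

Key observation: the cutoff stops propagation at t15 — its inputs' values are unchanged, so it reuses its cache.

New value of t36: -5.
Computations that run: t1, t3, t4, t5, t6, t7, t8, t10, t11, t13, t14, t16, t18, t19, t21, t22, t25, t26, t29, t30, t32, t33, t36 — 23 in total.
Values that change: a2, t1, t3, t4, t5, t6, t7, t8, t10, t11, t14, t18, t19, t21, t22, t25, t26, t29, t30, t32, t33, t36.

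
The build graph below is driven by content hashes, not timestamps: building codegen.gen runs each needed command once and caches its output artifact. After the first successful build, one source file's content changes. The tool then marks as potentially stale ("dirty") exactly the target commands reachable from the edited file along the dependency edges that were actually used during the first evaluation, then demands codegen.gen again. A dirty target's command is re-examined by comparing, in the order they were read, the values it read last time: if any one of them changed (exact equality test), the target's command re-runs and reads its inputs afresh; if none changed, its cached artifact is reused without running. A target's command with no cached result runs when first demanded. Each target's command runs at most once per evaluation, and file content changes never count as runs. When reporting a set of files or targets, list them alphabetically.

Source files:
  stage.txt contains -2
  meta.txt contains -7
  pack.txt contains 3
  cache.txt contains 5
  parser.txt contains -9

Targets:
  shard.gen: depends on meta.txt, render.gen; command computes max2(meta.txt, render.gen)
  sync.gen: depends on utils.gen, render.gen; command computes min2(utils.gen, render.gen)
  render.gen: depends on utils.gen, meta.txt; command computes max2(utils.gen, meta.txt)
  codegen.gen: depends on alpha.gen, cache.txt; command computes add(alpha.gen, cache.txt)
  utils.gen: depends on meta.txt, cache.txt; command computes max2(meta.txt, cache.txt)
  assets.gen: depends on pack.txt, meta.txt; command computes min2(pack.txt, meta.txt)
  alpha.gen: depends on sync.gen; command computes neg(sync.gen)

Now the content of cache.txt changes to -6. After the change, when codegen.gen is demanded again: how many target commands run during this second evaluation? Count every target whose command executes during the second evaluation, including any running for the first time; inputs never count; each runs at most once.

Initial pass — values computed on the first demand:
  utils.gen = max2(-7, 5) = 5
  render.gen = max2(5, -7) = 5
  sync.gen = min2(5, 5) = 5
  alpha.gen = neg(5) = -5
  codegen.gen = add(-5, 5) = 0

Second demand — change propagation:
  utils.gen: re-runs because cache.txt 5->-6; new result -6.
  render.gen: re-runs because utils.gen 5->-6; new result -6.
  sync.gen: re-runs because utils.gen 5->-6; render.gen 5->-6; new result -6.
  alpha.gen: re-runs because sync.gen 5->-6; new result 6.
  codegen.gen: re-runs because alpha.gen -5->6; cache.txt 5->-6; new result 0 (unchanged).

Run set: alpha.gen, codegen.gen, render.gen, sync.gen, utils.gen (5 run).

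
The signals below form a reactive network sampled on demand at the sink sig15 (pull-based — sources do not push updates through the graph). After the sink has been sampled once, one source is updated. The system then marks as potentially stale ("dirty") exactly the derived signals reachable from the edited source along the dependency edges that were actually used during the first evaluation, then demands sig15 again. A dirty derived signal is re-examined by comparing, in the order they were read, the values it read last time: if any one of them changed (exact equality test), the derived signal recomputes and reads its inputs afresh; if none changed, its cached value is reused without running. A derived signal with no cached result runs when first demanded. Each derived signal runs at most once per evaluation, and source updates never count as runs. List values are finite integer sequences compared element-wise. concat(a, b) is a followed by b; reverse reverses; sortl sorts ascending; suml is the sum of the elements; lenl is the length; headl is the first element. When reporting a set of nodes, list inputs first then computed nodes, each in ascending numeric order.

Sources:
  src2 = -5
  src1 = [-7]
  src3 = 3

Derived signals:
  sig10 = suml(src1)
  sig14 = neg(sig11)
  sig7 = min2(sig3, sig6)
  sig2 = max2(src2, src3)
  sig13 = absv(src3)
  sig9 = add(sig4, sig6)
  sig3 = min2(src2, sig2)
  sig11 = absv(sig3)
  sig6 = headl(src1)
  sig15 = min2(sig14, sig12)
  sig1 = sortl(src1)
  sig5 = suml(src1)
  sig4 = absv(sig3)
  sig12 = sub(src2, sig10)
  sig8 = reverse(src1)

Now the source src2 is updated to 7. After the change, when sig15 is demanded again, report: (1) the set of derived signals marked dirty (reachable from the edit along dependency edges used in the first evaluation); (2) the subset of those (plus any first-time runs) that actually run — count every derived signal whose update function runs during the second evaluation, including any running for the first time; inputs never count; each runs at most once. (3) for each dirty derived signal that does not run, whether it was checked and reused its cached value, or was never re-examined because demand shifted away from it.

Dirty set: sig2, sig3, sig11, sig12, sig14, sig15.
Run set: sig2, sig3, sig11, sig12, sig14, sig15 (6 run).
All dirty derived signals ended up running.

Initial pass — values computed on the first demand:
  sig2 = max2(-5, 3) = 3
  sig3 = min2(-5, 3) = -5
  sig10 = suml([-7]) = -7
  sig11 = absv(-5) = 5
  sig12 = sub(-5, -7) = 2
  sig14 = neg(5) = -5
  sig15 = min2(-5, 2) = -5

Second demand — change propagation:
  sig2: re-runs because src2 -5->7; new result 7.
  sig3: re-runs because src2 -5->7; sig2 3->7; new result 7.
  sig11: re-runs because sig3 -5->7; new result 7.
  sig12: re-runs because src2 -5->7; new result 14.
  sig14: re-runs because sig11 5->7; new result -7.
  sig15: re-runs because sig14 -5->-7; sig12 2->14; new result -7.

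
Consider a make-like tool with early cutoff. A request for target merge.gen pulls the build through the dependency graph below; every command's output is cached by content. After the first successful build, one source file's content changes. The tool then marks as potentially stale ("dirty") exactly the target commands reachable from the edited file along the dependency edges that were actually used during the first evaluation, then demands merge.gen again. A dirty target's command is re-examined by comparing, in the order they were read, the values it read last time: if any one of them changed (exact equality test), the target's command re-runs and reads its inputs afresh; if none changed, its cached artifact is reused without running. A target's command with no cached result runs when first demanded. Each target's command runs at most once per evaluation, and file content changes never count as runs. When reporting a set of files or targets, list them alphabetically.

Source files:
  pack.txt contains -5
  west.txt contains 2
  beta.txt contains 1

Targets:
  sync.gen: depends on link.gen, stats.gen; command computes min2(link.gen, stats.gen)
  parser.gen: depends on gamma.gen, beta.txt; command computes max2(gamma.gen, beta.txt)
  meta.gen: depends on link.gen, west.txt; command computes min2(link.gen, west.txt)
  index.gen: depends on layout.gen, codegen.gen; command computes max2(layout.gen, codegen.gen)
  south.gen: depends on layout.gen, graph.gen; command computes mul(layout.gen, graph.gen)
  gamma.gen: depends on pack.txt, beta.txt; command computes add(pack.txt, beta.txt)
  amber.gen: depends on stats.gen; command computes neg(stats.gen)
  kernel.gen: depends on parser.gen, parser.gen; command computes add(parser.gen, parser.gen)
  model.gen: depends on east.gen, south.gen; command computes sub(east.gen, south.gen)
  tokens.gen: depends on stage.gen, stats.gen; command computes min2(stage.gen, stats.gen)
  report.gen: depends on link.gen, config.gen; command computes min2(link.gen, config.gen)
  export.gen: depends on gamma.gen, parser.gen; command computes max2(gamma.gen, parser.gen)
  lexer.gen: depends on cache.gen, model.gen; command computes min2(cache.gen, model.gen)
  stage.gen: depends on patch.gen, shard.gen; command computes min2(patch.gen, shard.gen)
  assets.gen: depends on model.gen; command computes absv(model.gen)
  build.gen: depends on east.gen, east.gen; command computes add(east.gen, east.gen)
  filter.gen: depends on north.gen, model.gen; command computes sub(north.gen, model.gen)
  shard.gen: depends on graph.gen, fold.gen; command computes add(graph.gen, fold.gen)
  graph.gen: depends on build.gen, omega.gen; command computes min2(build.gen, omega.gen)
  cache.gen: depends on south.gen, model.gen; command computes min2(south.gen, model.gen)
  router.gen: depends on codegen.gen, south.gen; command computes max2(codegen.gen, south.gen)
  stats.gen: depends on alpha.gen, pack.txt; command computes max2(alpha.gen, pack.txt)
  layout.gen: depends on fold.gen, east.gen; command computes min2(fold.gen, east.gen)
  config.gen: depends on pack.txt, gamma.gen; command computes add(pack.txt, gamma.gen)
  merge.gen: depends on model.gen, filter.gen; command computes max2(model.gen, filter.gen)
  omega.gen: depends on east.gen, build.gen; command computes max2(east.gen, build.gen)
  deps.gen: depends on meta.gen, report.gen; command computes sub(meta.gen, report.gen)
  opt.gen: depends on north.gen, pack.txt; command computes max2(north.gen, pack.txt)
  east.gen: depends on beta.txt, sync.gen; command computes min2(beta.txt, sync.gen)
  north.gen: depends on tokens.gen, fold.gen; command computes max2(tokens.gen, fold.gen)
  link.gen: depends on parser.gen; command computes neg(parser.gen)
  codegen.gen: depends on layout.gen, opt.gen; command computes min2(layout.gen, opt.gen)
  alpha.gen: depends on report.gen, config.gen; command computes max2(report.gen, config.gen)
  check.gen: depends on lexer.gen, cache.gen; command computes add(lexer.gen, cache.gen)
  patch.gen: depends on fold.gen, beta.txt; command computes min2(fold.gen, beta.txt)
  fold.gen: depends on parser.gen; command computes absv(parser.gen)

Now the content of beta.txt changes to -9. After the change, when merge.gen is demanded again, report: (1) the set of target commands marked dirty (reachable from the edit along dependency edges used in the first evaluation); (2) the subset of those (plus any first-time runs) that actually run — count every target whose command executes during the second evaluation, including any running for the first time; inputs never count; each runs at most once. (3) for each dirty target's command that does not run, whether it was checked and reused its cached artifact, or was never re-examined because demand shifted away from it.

The edit dirties: alpha.gen, build.gen, config.gen, east.gen, filter.gen, fold.gen, gamma.gen, graph.gen, layout.gen, link.gen, merge.gen, model.gen, north.gen, omega.gen, parser.gen, patch.gen, report.gen, shard.gen, south.gen, stage.gen, stats.gen, sync.gen, tokens.gen.
22 target commands run: alpha.gen, build.gen, config.gen, east.gen, filter.gen, fold.gen, gamma.gen, graph.gen, layout.gen, link.gen, merge.gen, model.gen, north.gen, omega.gen, parser.gen, patch.gen, report.gen, shard.gen, south.gen, stage.gen, stats.gen, sync.gen.
Cache hits after checking: tokens.gen.
Note where the cutoff bites: tokens.gen is checked, finds nothing changed, and keeps its cache.

First demand of the output computes:
  gamma.gen = add(-5, 1) = -4
  config.gen = add(-5, -4) = -9
  parser.gen = max2(-4, 1) = 1
  fold.gen = absv(1) = 1
  link.gen = neg(1) = -1
  patch.gen = min2(1, 1) = 1
  report.gen = min2(-1, -9) = -9
  alpha.gen = max2(-9, -9) = -9
  stats.gen = max2(-9, -5) = -5
  sync.gen = min2(-1, -5) = -5
  east.gen = min2(1, -5) = -5
  build.gen = add(-5, -5) = -10
  layout.gen = min2(1, -5) = -5
  omega.gen = max2(-5, -10) = -5
  graph.gen = min2(-10, -5) = -10
  shard.gen = add(-10, 1) = -9
  south.gen = mul(-5, -10) = 50
  model.gen = sub(-5, 50) = -55
  stage.gen = min2(1, -9) = -9
  tokens.gen = min2(-9, -5) = -9
  north.gen = max2(-9, 1) = 1
  filter.gen = sub(1, -55) = 56
  merge.gen = max2(-55, 56) = 56

After the edit, cleaning proceeds:
  gamma.gen: a read changed (beta.txt 1->-9) — executes, giving -14.
  config.gen: a read changed (gamma.gen -4->-14) — executes, giving -19.
  parser.gen: a read changed (gamma.gen -4->-14; beta.txt 1->-9) — executes, giving -9.
  fold.gen: a read changed (parser.gen 1->-9) — executes, giving 9.
  link.gen: a read changed (parser.gen 1->-9) — executes, giving 9.
  patch.gen: a read changed (fold.gen 1->9; beta.txt 1->-9) — executes, giving -9.
  report.gen: a read changed (link.gen -1->9; config.gen -9->-19) — executes, giving -19.
  alpha.gen: a read changed (report.gen -9->-19; config.gen -9->-19) — executes, giving -19.
  stats.gen: a read changed (alpha.gen -9->-19) — executes, giving -5 — identical to its old value.
  sync.gen: a read changed (link.gen -1->9) — executes, giving -5 — identical to its old value.
  east.gen: a read changed (beta.txt 1->-9) — executes, giving -9.
  build.gen: a read changed (east.gen -5->-9; east.gen -5->-9) — executes, giving -18.
  layout.gen: a read changed (fold.gen 1->9; east.gen -5->-9) — executes, giving -9.
  omega.gen: a read changed (east.gen -5->-9; build.gen -10->-18) — executes, giving -9.
  graph.gen: a read changed (build.gen -10->-18; omega.gen -5->-9) — executes, giving -18.
  shard.gen: a read changed (graph.gen -10->-18; fold.gen 1->9) — executes, giving -9 — identical to its old value.
  south.gen: a read changed (layout.gen -5->-9; graph.gen -10->-18) — executes, giving 162.
  model.gen: a read changed (east.gen -5->-9; south.gen 50->162) — executes, giving -171.
  stage.gen: a read changed (patch.gen 1->-9) — executes, giving -9 — identical to its old value.
  tokens.gen: dirty, but its reads are unchanged (stage.gen unchanged, stats.gen unchanged); cached -9 stands.
  north.gen: a read changed (fold.gen 1->9) — executes, giving 9.
  filter.gen: a read changed (north.gen 1->9; model.gen -55->-171) — executes, giving 180.
  merge.gen: a read changed (model.gen -55->-171; filter.gen 56->180) — executes, giving 180.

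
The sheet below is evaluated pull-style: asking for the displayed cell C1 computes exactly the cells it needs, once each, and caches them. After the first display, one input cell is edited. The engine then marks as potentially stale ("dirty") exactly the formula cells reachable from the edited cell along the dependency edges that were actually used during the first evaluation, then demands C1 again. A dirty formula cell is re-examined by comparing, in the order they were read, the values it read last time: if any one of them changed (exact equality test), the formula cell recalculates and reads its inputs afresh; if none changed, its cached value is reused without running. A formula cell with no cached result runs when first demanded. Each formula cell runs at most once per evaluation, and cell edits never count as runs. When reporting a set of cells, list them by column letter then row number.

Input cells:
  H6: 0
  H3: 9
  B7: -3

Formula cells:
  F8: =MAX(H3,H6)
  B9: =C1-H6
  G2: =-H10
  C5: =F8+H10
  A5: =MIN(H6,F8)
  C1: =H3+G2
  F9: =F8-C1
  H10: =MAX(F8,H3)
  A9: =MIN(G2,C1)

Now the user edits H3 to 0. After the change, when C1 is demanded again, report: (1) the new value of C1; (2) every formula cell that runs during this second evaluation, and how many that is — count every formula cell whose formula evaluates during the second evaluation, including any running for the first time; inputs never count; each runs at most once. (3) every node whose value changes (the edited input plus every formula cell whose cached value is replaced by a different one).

First demand of the output computes:
  F8 = MAX(9, 0) = 9
  H10 = MAX(9, 9) = 9
  G2 = -(9) = -9
  C1 = 9 + -9 = 0

After the edit, cleaning proceeds:
  F8: a read changed (H3 9->0) — executes, giving 0.
  H10: a read changed (F8 9->0; H3 9->0) — executes, giving 0.
  G2: a read changed (H10 9->0) — executes, giving 0.
  C1: a read changed (H3 9->0; G2 -9->0) — executes, giving 0 — identical to its old value.

Demanding C1 again yields 0.
4 formula cells run: C1, F8, G2, H10.
The nodes whose values change: F8, G2, H3, H10.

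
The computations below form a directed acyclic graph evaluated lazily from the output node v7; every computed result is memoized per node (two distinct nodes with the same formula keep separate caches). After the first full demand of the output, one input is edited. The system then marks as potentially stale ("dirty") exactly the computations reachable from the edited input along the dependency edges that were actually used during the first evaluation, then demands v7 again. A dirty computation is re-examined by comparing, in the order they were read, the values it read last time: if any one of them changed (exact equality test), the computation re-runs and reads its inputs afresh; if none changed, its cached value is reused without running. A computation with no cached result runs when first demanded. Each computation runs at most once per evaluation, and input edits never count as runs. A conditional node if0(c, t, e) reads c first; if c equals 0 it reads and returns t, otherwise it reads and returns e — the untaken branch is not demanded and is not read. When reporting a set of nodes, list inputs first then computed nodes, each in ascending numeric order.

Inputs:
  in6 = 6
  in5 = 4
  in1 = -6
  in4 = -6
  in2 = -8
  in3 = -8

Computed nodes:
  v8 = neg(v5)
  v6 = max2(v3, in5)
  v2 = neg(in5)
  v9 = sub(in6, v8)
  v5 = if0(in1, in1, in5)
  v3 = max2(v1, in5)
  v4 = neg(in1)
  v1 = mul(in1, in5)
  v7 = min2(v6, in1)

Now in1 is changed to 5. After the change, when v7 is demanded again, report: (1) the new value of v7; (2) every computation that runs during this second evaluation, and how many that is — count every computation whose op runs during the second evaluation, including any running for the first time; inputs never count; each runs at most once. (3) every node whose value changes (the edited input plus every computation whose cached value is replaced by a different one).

Demanding v7 again yields 5.
4 computations run: v1, v3, v6, v7.
The nodes whose values change: in1, v1, v3, v6, v7.

First demand of the output computes:
  v1 = mul(-6, 4) = -24
  v3 = max2(-24, 4) = 4
  v6 = max2(4, 4) = 4
  v7 = min2(4, -6) = -6

After the edit, cleaning proceeds:
  v1: a read changed (in1 -6->5) — executes, giving 20.
  v3: a read changed (v1 -24->20) — executes, giving 20.
  v6: a read changed (v3 4->20) — executes, giving 20.
  v7: a read changed (v6 4->20; in1 -6->5) — executes, giving 5.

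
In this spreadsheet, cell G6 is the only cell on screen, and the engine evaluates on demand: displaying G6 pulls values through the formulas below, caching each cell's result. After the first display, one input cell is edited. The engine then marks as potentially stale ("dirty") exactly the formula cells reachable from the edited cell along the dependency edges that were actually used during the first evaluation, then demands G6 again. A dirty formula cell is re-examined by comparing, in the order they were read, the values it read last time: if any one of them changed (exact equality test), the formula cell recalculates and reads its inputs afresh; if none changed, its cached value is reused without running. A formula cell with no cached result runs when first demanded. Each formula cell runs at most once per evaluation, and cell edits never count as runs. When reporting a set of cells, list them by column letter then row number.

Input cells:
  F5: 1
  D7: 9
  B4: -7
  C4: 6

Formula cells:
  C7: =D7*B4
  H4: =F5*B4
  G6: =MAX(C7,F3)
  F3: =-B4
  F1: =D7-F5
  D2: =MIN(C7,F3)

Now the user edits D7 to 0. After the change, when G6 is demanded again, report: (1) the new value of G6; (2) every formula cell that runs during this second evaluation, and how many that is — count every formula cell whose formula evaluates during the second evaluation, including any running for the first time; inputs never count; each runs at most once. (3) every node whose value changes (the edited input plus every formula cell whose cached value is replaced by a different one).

G6 now evaluates to 7.
Run set: C7, G6 (2 run).
Changed values: C7, D7.

Initial pass — values computed on the first demand:
  C7 = 9 * -7 = -63
  F3 = -(-7) = 7
  G6 = MAX(-63, 7) = 7

Second demand — change propagation:
  C7: re-runs because D7 9->0; new result 0.
  G6: re-runs because C7 -63->0; new result 7 (unchanged).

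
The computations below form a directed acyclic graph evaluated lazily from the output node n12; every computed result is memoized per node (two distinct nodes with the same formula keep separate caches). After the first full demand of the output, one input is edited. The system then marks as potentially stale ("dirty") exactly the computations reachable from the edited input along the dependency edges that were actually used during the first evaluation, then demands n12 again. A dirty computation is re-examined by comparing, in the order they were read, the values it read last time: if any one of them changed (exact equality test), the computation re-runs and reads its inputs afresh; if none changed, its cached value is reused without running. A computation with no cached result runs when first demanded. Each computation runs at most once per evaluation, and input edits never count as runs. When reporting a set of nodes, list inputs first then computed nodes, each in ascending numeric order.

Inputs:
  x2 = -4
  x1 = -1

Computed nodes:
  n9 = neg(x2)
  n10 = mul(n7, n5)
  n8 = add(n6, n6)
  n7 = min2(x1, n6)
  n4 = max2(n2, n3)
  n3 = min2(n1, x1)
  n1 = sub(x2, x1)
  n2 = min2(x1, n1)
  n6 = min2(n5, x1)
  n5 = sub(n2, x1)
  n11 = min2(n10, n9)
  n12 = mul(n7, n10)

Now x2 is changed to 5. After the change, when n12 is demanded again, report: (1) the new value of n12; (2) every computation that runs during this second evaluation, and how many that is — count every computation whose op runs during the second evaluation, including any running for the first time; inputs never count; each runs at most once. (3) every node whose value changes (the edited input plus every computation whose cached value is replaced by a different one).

Demanding n12 again yields 0.
7 computations run: n1, n2, n5, n6, n7, n10, n12.
The nodes whose values change: x2, n1, n2, n5, n6, n7, n10, n12.

First demand of the output computes:
  n1 = sub(-4, -1) = -3
  n2 = min2(-1, -3) = -3
  n5 = sub(-3, -1) = -2
  n6 = min2(-2, -1) = -2
  n7 = min2(-1, -2) = -2
  n10 = mul(-2, -2) = 4
  n12 = mul(-2, 4) = -8

After the edit, cleaning proceeds:
  n1: a read changed (x2 -4->5) — executes, giving 6.
  n2: a read changed (n1 -3->6) — executes, giving -1.
  n5: a read changed (n2 -3->-1) — executes, giving 0.
  n6: a read changed (n5 -2->0) — executes, giving -1.
  n7: a read changed (n6 -2->-1) — executes, giving -1.
  n10: a read changed (n7 -2->-1; n5 -2->0) — executes, giving 0.
  n12: a read changed (n7 -2->-1; n10 4->0) — executes, giving 0.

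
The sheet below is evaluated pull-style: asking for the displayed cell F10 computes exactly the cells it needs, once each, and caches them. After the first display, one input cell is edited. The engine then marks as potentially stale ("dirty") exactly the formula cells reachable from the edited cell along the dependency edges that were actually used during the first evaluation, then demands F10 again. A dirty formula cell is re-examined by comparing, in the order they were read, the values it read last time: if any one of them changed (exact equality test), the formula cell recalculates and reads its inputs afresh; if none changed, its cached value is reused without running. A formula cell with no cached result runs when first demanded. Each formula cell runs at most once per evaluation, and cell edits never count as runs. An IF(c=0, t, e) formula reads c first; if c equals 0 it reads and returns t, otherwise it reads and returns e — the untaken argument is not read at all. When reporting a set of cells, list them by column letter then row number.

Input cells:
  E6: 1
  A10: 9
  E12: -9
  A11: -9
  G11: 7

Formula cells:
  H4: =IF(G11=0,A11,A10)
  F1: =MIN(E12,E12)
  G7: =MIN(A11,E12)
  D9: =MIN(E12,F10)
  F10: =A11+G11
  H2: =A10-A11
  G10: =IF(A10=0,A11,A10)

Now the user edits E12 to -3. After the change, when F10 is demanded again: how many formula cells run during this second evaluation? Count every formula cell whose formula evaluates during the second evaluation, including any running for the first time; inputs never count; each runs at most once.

0 formula cells run: none.
Note the shortcut — E12 feeds only undemanded nodes, so no recomputation happens.

First demand of the output computes:
  F10 = -9 + 7 = -2

After the edit, cleaning proceeds:
  E12 only reaches undemanded nodes; the second demand re-runs nothing.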